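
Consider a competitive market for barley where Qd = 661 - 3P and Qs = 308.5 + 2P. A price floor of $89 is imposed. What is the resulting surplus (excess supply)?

Surplus = 92.5

Equilibrium price would be P* = 70.5, so the floor at 89 binds.
At P = 89: Qd = 394, Qs = 486.5.
Surplus = 486.5 − 394 = 92.5.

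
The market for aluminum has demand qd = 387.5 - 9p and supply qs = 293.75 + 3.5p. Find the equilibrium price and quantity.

Set qd = qs: 387.5 - 9p = 293.75 + 3.5p.
93.75 = 12.5p, so p* = 7.5.
q* = 387.5 − 9(7.5) = 320.

p* = 7.5, q* = 320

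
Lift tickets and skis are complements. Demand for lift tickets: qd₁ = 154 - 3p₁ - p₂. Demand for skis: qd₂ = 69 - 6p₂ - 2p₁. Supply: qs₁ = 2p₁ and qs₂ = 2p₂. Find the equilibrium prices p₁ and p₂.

Market 1: 154 - 3p₁ - p₂ = 2p₁ → 5p₁ + p₂ = 154.
Market 2: 8p₂ + 2p₁ = 69.
Eliminating p₂: 8×(1) − 1×(2) gives 38p₁ = 1163, so p₁ = 1163/38.
Back-substitute into (2): p₂ = (69 − 2×1163/38) / 8 = 37/38.

p₁ = 1163/38, p₂ = 37/38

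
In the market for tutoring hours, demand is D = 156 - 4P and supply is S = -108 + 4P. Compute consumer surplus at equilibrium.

Consumer surplus = 72

Equilibrium: 156 - 4P = -108 + 4P gives P* = 33, Q* = 24.
Demand choke price (D = 0): P = 39.
CS = ½(39 − 33)(24) = 72.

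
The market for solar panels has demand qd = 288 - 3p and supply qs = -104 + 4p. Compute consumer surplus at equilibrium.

Equilibrium: 288 - 3p = -104 + 4p gives p* = 56, q* = 120.
Demand choke price (qd = 0): p = 96.
CS = ½(96 − 56)(120) = 2400.

Consumer surplus = 2400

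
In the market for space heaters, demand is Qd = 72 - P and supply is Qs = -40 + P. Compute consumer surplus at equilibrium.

Equilibrium: 72 - P = -40 + P gives P* = 56, Q* = 16.
Demand choke price (Qd = 0): P = 72.
CS = ½(72 − 56)(16) = 128.

Consumer surplus = 128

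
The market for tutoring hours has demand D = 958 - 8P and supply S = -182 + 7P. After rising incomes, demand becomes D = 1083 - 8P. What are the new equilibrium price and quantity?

Original equilibrium: P* = 76, Q* = 350.
New equilibrium: 1083 - 8P = -182 + 7P, so 1265 = 15P and P' = 253/3; Q' = 1083 − 8(253/3) = 1225/3.

P' = 253/3, Q' = 1225/3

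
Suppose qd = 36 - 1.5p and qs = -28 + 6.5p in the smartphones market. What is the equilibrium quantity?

q* = 24

Set qd = qs: 36 - 1.5p = -28 + 6.5p.
64 = 8p, so p* = 8.
q* = 36 − 1.5(8) = 24.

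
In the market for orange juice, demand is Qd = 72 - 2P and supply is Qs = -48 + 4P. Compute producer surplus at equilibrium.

Equilibrium: 72 - 2P = -48 + 4P gives P* = 20, Q* = 32.
Supply starts at P = 12 (where Qs = 0).
PS = ½(20 − 12)(32) = 128.

Producer surplus = 128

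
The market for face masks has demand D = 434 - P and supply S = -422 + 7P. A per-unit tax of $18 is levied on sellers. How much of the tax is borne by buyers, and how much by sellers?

Buyers bear $15.75, sellers bear $2.25

Pre-tax equilibrium: P* = 107, Q* = 327.
Tax on sellers shifts supply to S = -422 + 7(P − 18) = -548 + 7P.
434 - P = -548 + 7P gives buyer price Pb = 122.75; sellers receive Ps = 122.75 − 18 = 104.75.
New quantity: Q = 434 − 1(122.75) = 311.25.
Buyer burden = 122.75 − 107 = 15.75; seller burden = 107 − 104.75 = 2.25.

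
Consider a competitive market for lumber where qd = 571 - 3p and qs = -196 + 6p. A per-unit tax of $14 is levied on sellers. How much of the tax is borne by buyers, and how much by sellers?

Buyers bear 28/3, sellers bear 14/3

Pre-tax equilibrium: p* = 767/9, q* = 946/3.
Tax on sellers shifts supply to qs = -196 + 6(p − 14) = -280 + 6p.
571 - 3p = -280 + 6p gives buyer price pb = 851/9; sellers receive ps = 851/9 − 14 = 725/9.
New quantity: q = 571 − 3(851/9) = 862/3.
Buyer burden = 851/9 − 767/9 = 28/3; seller burden = 767/9 − 725/9 = 14/3.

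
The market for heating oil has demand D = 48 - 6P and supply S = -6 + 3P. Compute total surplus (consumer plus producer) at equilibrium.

Equilibrium: 48 - 6P = -6 + 3P gives P* = 6, Q* = 12.
Demand choke price: P = 8; supply starts at P = 2.
CS = ½(8 − 6)(12) = 12; PS = ½(6 − 2)(12) = 24.

Total surplus = 36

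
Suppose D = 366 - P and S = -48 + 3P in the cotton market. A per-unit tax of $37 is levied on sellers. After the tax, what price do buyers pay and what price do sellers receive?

Pre-tax equilibrium: P* = 103.5, Q* = 262.5.
Tax on sellers shifts supply to S = -48 + 3(P − 37) = -159 + 3P.
366 - P = -159 + 3P gives buyer price Pb = 131.25; sellers receive Ps = 131.25 − 37 = 94.25.
New quantity: Q = 366 − 1(131.25) = 234.75.

Buyers pay $131.25, sellers receive $94.25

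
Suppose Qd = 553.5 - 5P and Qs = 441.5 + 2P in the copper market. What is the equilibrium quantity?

Q* = 473.5

Set Qd = Qs: 553.5 - 5P = 441.5 + 2P.
112 = 7P, so P* = 16.
Q* = 553.5 − 5(16) = 473.5.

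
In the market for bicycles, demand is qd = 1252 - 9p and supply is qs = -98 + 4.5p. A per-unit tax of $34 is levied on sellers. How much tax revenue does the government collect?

Pre-tax equilibrium: p* = 100, q* = 352.
Tax on sellers shifts supply to qs = -98 + 4.5(p − 34) = -251 + 4.5p.
1252 - 9p = -251 + 4.5p gives buyer price pb = 334/3; sellers receive ps = 334/3 − 34 = 232/3.
New quantity: q = 1252 − 9(334/3) = 250.
Revenue = 34 × 250 = 8500.

Tax revenue = 8500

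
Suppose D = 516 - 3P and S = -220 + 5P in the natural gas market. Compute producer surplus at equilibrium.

Equilibrium: 516 - 3P = -220 + 5P gives P* = 92, Q* = 240.
Supply starts at P = 44 (where S = 0).
PS = ½(92 − 44)(240) = 5760.

Producer surplus = 5760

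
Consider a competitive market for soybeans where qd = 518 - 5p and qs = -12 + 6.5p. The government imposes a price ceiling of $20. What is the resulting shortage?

Shortage = 300

Equilibrium price would be p* = 1060/23, so the ceiling at 20 binds.
At p = 20: qd = 518 − 5(20) = 418, qs = -12 + 6.5(20) = 118.
Shortage = 418 − 118 = 300.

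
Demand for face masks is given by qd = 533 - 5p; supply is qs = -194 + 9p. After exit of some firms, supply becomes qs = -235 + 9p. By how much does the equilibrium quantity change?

Δq = -205/14

Original equilibrium: p* = 727/14, q* = 3827/14.
New equilibrium: 533 - 5p = -235 + 9p, so 768 = 14p and p' = 384/7; q' = 533 − 5(384/7) = 1811/7.
Change in quantity: 1811/7 − 3827/14 = -205/14.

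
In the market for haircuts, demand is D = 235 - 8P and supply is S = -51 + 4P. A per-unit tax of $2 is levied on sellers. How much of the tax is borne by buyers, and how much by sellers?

Buyers bear 2/3, sellers bear 4/3

Pre-tax equilibrium: P* = 143/6, Q* = 133/3.
Tax on sellers shifts supply to S = -51 + 4(P − 2) = -59 + 4P.
235 - 8P = -59 + 4P gives buyer price Pb = 24.5; sellers receive Ps = 24.5 − 2 = 22.5.
New quantity: Q = 235 − 8(24.5) = 39.
Buyer burden = 24.5 − 143/6 = 2/3; seller burden = 143/6 − 22.5 = 4/3.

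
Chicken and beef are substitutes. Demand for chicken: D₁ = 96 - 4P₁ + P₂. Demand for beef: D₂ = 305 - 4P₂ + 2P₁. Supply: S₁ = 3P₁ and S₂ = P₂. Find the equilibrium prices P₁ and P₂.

P₁ = 785/33, P₂ = 2327/33

Market 1: 96 - 4P₁ + P₂ = 3P₁ → 7P₁ - P₂ = 96.
Market 2: 5P₂ - 2P₁ = 305.
Eliminating P₂: 5×(1) + 1×(2) gives 33P₁ = 785, so P₁ = 785/33.
Back-substitute into (2): P₂ = (305 + 2×785/33) / 5 = 2327/33.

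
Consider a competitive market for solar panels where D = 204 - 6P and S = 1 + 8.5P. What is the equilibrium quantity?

Q* = 120

Set D = S: 204 - 6P = 1 + 8.5P.
203 = 14.5P, so P* = 14.
Q* = 204 − 6(14) = 120.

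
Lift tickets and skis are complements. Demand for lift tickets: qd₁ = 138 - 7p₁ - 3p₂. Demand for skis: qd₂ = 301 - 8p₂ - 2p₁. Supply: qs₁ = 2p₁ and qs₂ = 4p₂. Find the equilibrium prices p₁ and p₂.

p₁ = 251/34, p₂ = 811/34

Market 1: 138 - 7p₁ - 3p₂ = 2p₁ → 9p₁ + 3p₂ = 138.
Market 2: 12p₂ + 2p₁ = 301.
Eliminating p₂: 12×(1) − 3×(2) gives 102p₁ = 753, so p₁ = 251/34.
Back-substitute into (2): p₂ = (301 − 2×251/34) / 12 = 811/34.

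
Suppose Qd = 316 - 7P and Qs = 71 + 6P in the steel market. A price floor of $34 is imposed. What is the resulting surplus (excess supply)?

Surplus = 197

Equilibrium price would be P* = 245/13, so the floor at 34 binds.
At P = 34: Qd = 78, Qs = 275.
Surplus = 275 − 78 = 197.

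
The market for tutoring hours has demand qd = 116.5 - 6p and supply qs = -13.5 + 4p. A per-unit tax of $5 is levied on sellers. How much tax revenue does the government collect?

Tax revenue = 132.5

Pre-tax equilibrium: p* = 13, q* = 38.5.
Tax on sellers shifts supply to qs = -13.5 + 4(p − 5) = -33.5 + 4p.
116.5 - 6p = -33.5 + 4p gives buyer price pb = 15; sellers receive ps = 15 − 5 = 10.
New quantity: q = 116.5 − 6(15) = 26.5.
Revenue = 5 × 26.5 = 132.5.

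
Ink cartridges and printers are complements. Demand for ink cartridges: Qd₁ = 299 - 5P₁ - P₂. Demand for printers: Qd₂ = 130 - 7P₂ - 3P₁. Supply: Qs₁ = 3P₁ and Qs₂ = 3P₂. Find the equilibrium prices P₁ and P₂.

Market 1: 299 - 5P₁ - P₂ = 3P₁ → 8P₁ + P₂ = 299.
Market 2: 10P₂ + 3P₁ = 130.
Eliminating P₂: 10×(1) − 1×(2) gives 77P₁ = 2860, so P₁ = 260/7.
Back-substitute into (2): P₂ = (130 − 3×260/7) / 10 = 13/7.

P₁ = 260/7, P₂ = 13/7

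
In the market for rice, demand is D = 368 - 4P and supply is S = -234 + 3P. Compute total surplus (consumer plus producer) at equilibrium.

Total surplus = 168

Equilibrium: 368 - 4P = -234 + 3P gives P* = 86, Q* = 24.
Demand choke price: P = 92; supply starts at P = 78.
CS = ½(92 − 86)(24) = 72; PS = ½(86 − 78)(24) = 96.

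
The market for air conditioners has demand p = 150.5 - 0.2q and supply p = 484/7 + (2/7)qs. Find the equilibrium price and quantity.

Set the two price expressions equal: 150.5 - 0.2q = 484/7 + (2/7)q.
1139/14 = (17/35)q, so q* = 167.5.
p* = 150.5 − (0.2)(167.5) = 117.

p* = 117, q* = 167.5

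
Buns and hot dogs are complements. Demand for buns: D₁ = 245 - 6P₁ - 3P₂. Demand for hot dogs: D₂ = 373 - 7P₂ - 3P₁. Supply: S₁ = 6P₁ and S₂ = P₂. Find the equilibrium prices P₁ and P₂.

Market 1: 245 - 6P₁ - 3P₂ = 6P₁ → 12P₁ + 3P₂ = 245.
Market 2: 8P₂ + 3P₁ = 373.
Eliminating P₂: 8×(1) − 3×(2) gives 87P₁ = 841, so P₁ = 29/3.
Back-substitute into (2): P₂ = (373 − 3×29/3) / 8 = 43.

P₁ = 29/3, P₂ = 43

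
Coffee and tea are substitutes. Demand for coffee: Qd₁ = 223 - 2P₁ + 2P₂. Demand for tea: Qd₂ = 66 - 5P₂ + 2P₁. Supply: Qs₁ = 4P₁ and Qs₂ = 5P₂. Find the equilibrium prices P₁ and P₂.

P₁ = 1181/28, P₂ = 421/28

Market 1: 223 - 2P₁ + 2P₂ = 4P₁ → 6P₁ - 2P₂ = 223.
Market 2: 10P₂ - 2P₁ = 66.
Eliminating P₂: 10×(1) + 2×(2) gives 56P₁ = 2362, so P₁ = 1181/28.
Back-substitute into (2): P₂ = (66 + 2×1181/28) / 10 = 421/28.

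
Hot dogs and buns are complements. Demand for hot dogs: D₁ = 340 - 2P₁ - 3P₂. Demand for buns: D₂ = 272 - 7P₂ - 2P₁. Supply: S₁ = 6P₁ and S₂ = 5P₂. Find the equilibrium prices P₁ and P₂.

Market 1: 340 - 2P₁ - 3P₂ = 6P₁ → 8P₁ + 3P₂ = 340.
Market 2: 12P₂ + 2P₁ = 272.
Eliminating P₂: 12×(1) − 3×(2) gives 90P₁ = 3264, so P₁ = 544/15.
Back-substitute into (2): P₂ = (272 − 2×544/15) / 12 = 748/45.

P₁ = 544/15, P₂ = 748/45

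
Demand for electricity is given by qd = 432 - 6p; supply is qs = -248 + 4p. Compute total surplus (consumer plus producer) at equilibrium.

Total surplus = 120

Equilibrium: 432 - 6p = -248 + 4p gives p* = 68, q* = 24.
Demand choke price: p = 72; supply starts at p = 62.
CS = ½(72 − 68)(24) = 48; PS = ½(68 − 62)(24) = 72.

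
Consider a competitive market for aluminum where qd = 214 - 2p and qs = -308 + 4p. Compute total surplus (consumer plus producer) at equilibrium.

Equilibrium: 214 - 2p = -308 + 4p gives p* = 87, q* = 40.
Demand choke price: p = 107; supply starts at p = 77.
CS = ½(107 − 87)(40) = 400; PS = ½(87 − 77)(40) = 200.

Total surplus = 600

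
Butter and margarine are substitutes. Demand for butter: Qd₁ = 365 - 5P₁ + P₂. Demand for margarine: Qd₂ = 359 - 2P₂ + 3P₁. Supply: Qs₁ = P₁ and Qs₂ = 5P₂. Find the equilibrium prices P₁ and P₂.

P₁ = 2914/39, P₂ = 1083/13

Market 1: 365 - 5P₁ + P₂ = P₁ → 6P₁ - P₂ = 365.
Market 2: 7P₂ - 3P₁ = 359.
Eliminating P₂: 7×(1) + 1×(2) gives 39P₁ = 2914, so P₁ = 2914/39.
Back-substitute into (2): P₂ = (359 + 3×2914/39) / 7 = 1083/13.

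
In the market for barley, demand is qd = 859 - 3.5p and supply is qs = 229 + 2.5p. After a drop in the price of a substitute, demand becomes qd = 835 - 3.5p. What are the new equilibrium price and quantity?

Original equilibrium: p* = 105, q* = 491.5.
New equilibrium: 835 - 3.5p = 229 + 2.5p, so 606 = 6p and p' = 101; q' = 835 − 3.5(101) = 481.5.

p' = 101, q' = 481.5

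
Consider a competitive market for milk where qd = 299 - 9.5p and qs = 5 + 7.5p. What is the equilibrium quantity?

Set qd = qs: 299 - 9.5p = 5 + 7.5p.
294 = 17p, so p* = 294/17.
q* = 299 − 9.5(294/17) = 2290/17.

q* = 2290/17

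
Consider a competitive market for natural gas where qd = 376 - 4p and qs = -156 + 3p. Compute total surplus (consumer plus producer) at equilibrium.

Total surplus = 1512

Equilibrium: 376 - 4p = -156 + 3p gives p* = 76, q* = 72.
Demand choke price: p = 94; supply starts at p = 52.
CS = ½(94 − 76)(72) = 648; PS = ½(76 − 52)(72) = 864.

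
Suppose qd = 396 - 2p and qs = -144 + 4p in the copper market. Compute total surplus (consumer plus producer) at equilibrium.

Total surplus = 17496

Equilibrium: 396 - 2p = -144 + 4p gives p* = 90, q* = 216.
Demand choke price: p = 198; supply starts at p = 36.
CS = ½(198 − 90)(216) = 11664; PS = ½(90 − 36)(216) = 5832.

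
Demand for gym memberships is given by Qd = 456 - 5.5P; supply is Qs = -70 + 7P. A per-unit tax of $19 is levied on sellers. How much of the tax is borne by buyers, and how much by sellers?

Buyers bear $10.64, sellers bear $8.36

Pre-tax equilibrium: P* = 42.08, Q* = 224.56.
Tax on sellers shifts supply to Qs = -70 + 7(P − 19) = -203 + 7P.
456 - 5.5P = -203 + 7P gives buyer price Pb = 52.72; sellers receive Ps = 52.72 − 19 = 33.72.
New quantity: Q = 456 − 5.5(52.72) = 166.04.
Buyer burden = 52.72 − 42.08 = 10.64; seller burden = 42.08 − 33.72 = 8.36.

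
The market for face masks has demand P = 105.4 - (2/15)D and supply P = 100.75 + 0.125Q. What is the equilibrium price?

Set the two price expressions equal: 105.4 - (2/15)Q = 100.75 + 0.125Q.
4.65 = (31/120)Q, so Q* = 18.
P* = 105.4 − (2/15)(18) = 103.

P* = 103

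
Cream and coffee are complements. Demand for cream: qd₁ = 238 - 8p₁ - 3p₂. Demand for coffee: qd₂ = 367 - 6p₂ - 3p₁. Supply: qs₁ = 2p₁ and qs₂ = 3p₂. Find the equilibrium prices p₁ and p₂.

Market 1: 238 - 8p₁ - 3p₂ = 2p₁ → 10p₁ + 3p₂ = 238.
Market 2: 9p₂ + 3p₁ = 367.
Eliminating p₂: 9×(1) − 3×(2) gives 81p₁ = 1041, so p₁ = 347/27.
Back-substitute into (2): p₂ = (367 − 3×347/27) / 9 = 2956/81.

p₁ = 347/27, p₂ = 2956/81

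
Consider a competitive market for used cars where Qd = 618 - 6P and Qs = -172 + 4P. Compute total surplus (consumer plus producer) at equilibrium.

Equilibrium: 618 - 6P = -172 + 4P gives P* = 79, Q* = 144.
Demand choke price: P = 103; supply starts at P = 43.
CS = ½(103 − 79)(144) = 1728; PS = ½(79 − 43)(144) = 2592.

Total surplus = 4320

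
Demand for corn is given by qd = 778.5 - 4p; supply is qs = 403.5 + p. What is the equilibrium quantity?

q* = 478.5

Set qd = qs: 778.5 - 4p = 403.5 + p.
375 = 5p, so p* = 75.
q* = 778.5 − 4(75) = 478.5.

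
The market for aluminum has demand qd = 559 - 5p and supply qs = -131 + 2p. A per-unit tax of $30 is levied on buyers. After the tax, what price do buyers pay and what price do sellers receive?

Buyers pay 750/7, sellers receive 540/7

Pre-tax equilibrium: p* = 690/7, q* = 463/7.
Tax on buyers shifts demand to qd = 559 − 5(p + 30) = 409 - 5p.
409 - 5p = -131 + 2p gives seller price ps = 540/7; buyers pay pb = 540/7 + 30 = 750/7.
New quantity: q = 559 − 5(750/7) = 163/7.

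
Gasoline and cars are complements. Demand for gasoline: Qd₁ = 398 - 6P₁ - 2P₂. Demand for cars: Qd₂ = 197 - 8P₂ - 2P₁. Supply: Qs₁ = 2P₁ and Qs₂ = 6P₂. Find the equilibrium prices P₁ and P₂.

P₁ = 863/18, P₂ = 65/9

Market 1: 398 - 6P₁ - 2P₂ = 2P₁ → 8P₁ + 2P₂ = 398.
Market 2: 14P₂ + 2P₁ = 197.
Eliminating P₂: 14×(1) − 2×(2) gives 108P₁ = 5178, so P₁ = 863/18.
Back-substitute into (2): P₂ = (197 − 2×863/18) / 14 = 65/9.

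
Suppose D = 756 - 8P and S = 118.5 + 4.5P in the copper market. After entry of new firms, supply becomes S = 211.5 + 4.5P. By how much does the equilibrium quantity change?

Original equilibrium: P* = 51, Q* = 348.
New equilibrium: 756 - 8P = 211.5 + 4.5P, so 544.5 = 12.5P and P' = 43.56; Q' = 756 − 8(43.56) = 407.52.
Change in quantity: 407.52 − 348 = 59.52.

ΔQ = 59.52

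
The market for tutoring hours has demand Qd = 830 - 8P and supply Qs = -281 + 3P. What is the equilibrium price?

P* = 101

Set Qd = Qs: 830 - 8P = -281 + 3P.
1111 = 11P, so P* = 101.
Q* = 830 − 8(101) = 22.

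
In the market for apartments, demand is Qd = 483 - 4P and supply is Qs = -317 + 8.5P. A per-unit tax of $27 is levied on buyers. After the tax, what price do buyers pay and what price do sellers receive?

Pre-tax equilibrium: P* = 64, Q* = 227.
Tax on buyers shifts demand to Qd = 483 − 4(P + 27) = 375 - 4P.
375 - 4P = -317 + 8.5P gives seller price Ps = 55.36; buyers pay Pb = 55.36 + 27 = 82.36.
New quantity: Q = 483 − 4(82.36) = 153.56.

Buyers pay $82.36, sellers receive $55.36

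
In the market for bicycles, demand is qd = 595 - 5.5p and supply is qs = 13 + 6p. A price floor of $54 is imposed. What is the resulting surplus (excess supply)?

Equilibrium price would be p* = 1164/23, so the floor at 54 binds.
At p = 54: qd = 298, qs = 337.
Surplus = 337 − 298 = 39.

Surplus = 39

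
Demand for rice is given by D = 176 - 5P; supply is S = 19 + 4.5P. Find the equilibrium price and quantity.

Set D = S: 176 - 5P = 19 + 4.5P.
157 = 9.5P, so P* = 314/19.
Q* = 176 − 5(314/19) = 1774/19.

P* = 314/19, Q* = 1774/19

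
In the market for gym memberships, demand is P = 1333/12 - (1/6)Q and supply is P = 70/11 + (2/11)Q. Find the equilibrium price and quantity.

P* = 61, Q* = 300.5

Set the two price expressions equal: 1333/12 - (1/6)Q = 70/11 + (2/11)Q.
13823/132 = (23/66)Q, so Q* = 300.5.
P* = 1333/12 − (1/6)(300.5) = 61.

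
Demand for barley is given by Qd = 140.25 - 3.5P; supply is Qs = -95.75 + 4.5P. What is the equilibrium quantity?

Q* = 37

Set Qd = Qs: 140.25 - 3.5P = -95.75 + 4.5P.
236 = 8P, so P* = 29.5.
Q* = 140.25 − 3.5(29.5) = 37.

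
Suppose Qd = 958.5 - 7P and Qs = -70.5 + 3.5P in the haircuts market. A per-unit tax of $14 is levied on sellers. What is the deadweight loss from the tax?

Deadweight loss = 686/3

Pre-tax equilibrium: P* = 98, Q* = 272.5.
Tax on sellers shifts supply to Qs = -70.5 + 3.5(P − 14) = -119.5 + 3.5P.
958.5 - 7P = -119.5 + 3.5P gives buyer price Pb = 308/3; sellers receive Ps = 308/3 − 14 = 266/3.
New quantity: Q = 958.5 − 7(308/3) = 1439/6.
DWL = ½ × 14 × (272.5 − 1439/6) = 686/3.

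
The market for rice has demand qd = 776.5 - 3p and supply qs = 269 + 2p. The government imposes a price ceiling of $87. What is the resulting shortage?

Shortage = 72.5

Equilibrium price would be p* = 101.5, so the ceiling at 87 binds.
At p = 87: qd = 776.5 − 3(87) = 515.5, qs = 269 + 2(87) = 443.
Shortage = 515.5 − 443 = 72.5.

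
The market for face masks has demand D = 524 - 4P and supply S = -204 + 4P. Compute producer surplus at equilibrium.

Producer surplus = 3200

Equilibrium: 524 - 4P = -204 + 4P gives P* = 91, Q* = 160.
Supply starts at P = 51 (where S = 0).
PS = ½(91 − 51)(160) = 3200.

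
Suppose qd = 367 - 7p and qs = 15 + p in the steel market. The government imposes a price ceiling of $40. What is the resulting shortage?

Equilibrium price would be p* = 44, so the ceiling at 40 binds.
At p = 40: qd = 367 − 7(40) = 87, qs = 15 + 1(40) = 55.
Shortage = 87 − 55 = 32.

Shortage = 32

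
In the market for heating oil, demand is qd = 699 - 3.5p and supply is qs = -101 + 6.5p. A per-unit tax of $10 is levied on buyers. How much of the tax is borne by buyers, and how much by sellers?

Pre-tax equilibrium: p* = 80, q* = 419.
Tax on buyers shifts demand to qd = 699 − 3.5(p + 10) = 664 - 3.5p.
664 - 3.5p = -101 + 6.5p gives seller price ps = 76.5; buyers pay pb = 76.5 + 10 = 86.5.
New quantity: q = 699 − 3.5(86.5) = 396.25.
Buyer burden = 86.5 − 80 = 6.5; seller burden = 80 − 76.5 = 3.5.

Buyers bear $6.5, sellers bear $3.5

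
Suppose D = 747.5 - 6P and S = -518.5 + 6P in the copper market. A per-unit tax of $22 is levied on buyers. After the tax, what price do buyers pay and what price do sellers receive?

Pre-tax equilibrium: P* = 105.5, Q* = 114.5.
Tax on buyers shifts demand to D = 747.5 − 6(P + 22) = 615.5 - 6P.
615.5 - 6P = -518.5 + 6P gives seller price Ps = 94.5; buyers pay Pb = 94.5 + 22 = 116.5.
New quantity: Q = 747.5 − 6(116.5) = 48.5.

Buyers pay $116.5, sellers receive $94.5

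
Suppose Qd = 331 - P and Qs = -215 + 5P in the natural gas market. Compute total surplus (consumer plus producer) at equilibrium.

Equilibrium: 331 - P = -215 + 5P gives P* = 91, Q* = 240.
Demand choke price: P = 331; supply starts at P = 43.
CS = ½(331 − 91)(240) = 28800; PS = ½(91 − 43)(240) = 5760.

Total surplus = 34560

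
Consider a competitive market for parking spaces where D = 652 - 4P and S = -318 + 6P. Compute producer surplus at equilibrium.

Producer surplus = 5808

Equilibrium: 652 - 4P = -318 + 6P gives P* = 97, Q* = 264.
Supply starts at P = 53 (where S = 0).
PS = ½(97 − 53)(264) = 5808.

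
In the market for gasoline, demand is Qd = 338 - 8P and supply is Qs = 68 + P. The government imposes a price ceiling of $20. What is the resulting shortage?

Equilibrium price would be P* = 30, so the ceiling at 20 binds.
At P = 20: Qd = 338 − 8(20) = 178, Qs = 68 + 1(20) = 88.
Shortage = 178 − 88 = 90.

Shortage = 90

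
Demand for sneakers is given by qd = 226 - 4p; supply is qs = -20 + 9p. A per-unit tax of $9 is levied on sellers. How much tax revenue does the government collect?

Pre-tax equilibrium: p* = 246/13, q* = 1954/13.
Tax on sellers shifts supply to qs = -20 + 9(p − 9) = -101 + 9p.
226 - 4p = -101 + 9p gives buyer price pb = 327/13; sellers receive ps = 327/13 − 9 = 210/13.
New quantity: q = 226 − 4(327/13) = 1630/13.
Revenue = 9 × 1630/13 = 14670/13.

Tax revenue = 14670/13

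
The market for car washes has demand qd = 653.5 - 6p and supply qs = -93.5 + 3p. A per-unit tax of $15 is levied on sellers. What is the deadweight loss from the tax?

Deadweight loss = 225

Pre-tax equilibrium: p* = 83, q* = 155.5.
Tax on sellers shifts supply to qs = -93.5 + 3(p − 15) = -138.5 + 3p.
653.5 - 6p = -138.5 + 3p gives buyer price pb = 88; sellers receive ps = 88 − 15 = 73.
New quantity: q = 653.5 − 6(88) = 125.5.
DWL = ½ × 15 × (155.5 − 125.5) = 225.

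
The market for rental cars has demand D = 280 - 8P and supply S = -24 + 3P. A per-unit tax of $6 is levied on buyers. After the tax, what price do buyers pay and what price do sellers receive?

Pre-tax equilibrium: P* = 304/11, Q* = 648/11.
Tax on buyers shifts demand to D = 280 − 8(P + 6) = 232 - 8P.
232 - 8P = -24 + 3P gives seller price Ps = 256/11; buyers pay Pb = 256/11 + 6 = 322/11.
New quantity: Q = 280 − 8(322/11) = 504/11.

Buyers pay 322/11, sellers receive 256/11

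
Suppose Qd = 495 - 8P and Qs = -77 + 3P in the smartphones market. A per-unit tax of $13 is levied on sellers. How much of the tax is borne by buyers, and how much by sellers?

Buyers bear 39/11, sellers bear 104/11

Pre-tax equilibrium: P* = 52, Q* = 79.
Tax on sellers shifts supply to Qs = -77 + 3(P − 13) = -116 + 3P.
495 - 8P = -116 + 3P gives buyer price Pb = 611/11; sellers receive Ps = 611/11 − 13 = 468/11.
New quantity: Q = 495 − 8(611/11) = 557/11.
Buyer burden = 611/11 − 52 = 39/11; seller burden = 52 − 468/11 = 104/11.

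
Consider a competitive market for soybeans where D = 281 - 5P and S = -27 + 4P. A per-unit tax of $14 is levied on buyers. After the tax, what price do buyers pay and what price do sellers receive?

Buyers pay 364/9, sellers receive 238/9

Pre-tax equilibrium: P* = 308/9, Q* = 989/9.
Tax on buyers shifts demand to D = 281 − 5(P + 14) = 211 - 5P.
211 - 5P = -27 + 4P gives seller price Ps = 238/9; buyers pay Pb = 238/9 + 14 = 364/9.
New quantity: Q = 281 − 5(364/9) = 709/9.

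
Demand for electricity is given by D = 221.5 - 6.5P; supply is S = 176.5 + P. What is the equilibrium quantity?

Q* = 182.5

Set D = S: 221.5 - 6.5P = 176.5 + P.
45 = 7.5P, so P* = 6.
Q* = 221.5 − 6.5(6) = 182.5.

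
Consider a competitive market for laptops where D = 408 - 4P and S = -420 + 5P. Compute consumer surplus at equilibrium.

Consumer surplus = 200

Equilibrium: 408 - 4P = -420 + 5P gives P* = 92, Q* = 40.
Demand choke price (D = 0): P = 102.
CS = ½(102 − 92)(40) = 200.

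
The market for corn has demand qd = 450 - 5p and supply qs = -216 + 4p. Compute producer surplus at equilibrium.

Equilibrium: 450 - 5p = -216 + 4p gives p* = 74, q* = 80.
Supply starts at p = 54 (where qs = 0).
PS = ½(74 − 54)(80) = 800.

Producer surplus = 800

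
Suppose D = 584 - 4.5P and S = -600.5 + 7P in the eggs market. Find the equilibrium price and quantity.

Set D = S: 584 - 4.5P = -600.5 + 7P.
1184.5 = 11.5P, so P* = 103.
Q* = 584 − 4.5(103) = 120.5.

P* = 103, Q* = 120.5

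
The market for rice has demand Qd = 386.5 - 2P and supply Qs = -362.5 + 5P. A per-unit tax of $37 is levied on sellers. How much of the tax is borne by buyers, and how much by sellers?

Buyers bear 185/7, sellers bear 74/7

Pre-tax equilibrium: P* = 107, Q* = 172.5.
Tax on sellers shifts supply to Qs = -362.5 + 5(P − 37) = -547.5 + 5P.
386.5 - 2P = -547.5 + 5P gives buyer price Pb = 934/7; sellers receive Ps = 934/7 − 37 = 675/7.
New quantity: Q = 386.5 − 2(934/7) = 1675/14.
Buyer burden = 934/7 − 107 = 185/7; seller burden = 107 − 675/7 = 74/7.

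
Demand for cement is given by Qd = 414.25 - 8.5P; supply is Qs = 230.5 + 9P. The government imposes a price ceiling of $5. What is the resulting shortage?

Equilibrium price would be P* = 10.5, so the ceiling at 5 binds.
At P = 5: Qd = 414.25 − 8.5(5) = 371.75, Qs = 230.5 + 9(5) = 275.5.
Shortage = 371.75 − 275.5 = 96.25.

Shortage = 96.25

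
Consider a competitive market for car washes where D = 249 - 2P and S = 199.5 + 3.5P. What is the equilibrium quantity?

Q* = 231

Set D = S: 249 - 2P = 199.5 + 3.5P.
49.5 = 5.5P, so P* = 9.
Q* = 249 − 2(9) = 231.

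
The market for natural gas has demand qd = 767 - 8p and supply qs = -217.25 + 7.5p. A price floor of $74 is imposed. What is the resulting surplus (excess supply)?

Surplus = 162.75

Equilibrium price would be p* = 63.5, so the floor at 74 binds.
At p = 74: qd = 175, qs = 337.75.
Surplus = 337.75 − 175 = 162.75.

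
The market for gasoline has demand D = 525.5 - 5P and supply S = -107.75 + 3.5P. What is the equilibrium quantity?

Set D = S: 525.5 - 5P = -107.75 + 3.5P.
633.25 = 8.5P, so P* = 74.5.
Q* = 525.5 − 5(74.5) = 153.

Q* = 153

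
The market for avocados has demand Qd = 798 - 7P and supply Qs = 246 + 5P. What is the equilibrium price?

P* = 46

Set Qd = Qs: 798 - 7P = 246 + 5P.
552 = 12P, so P* = 46.
Q* = 798 − 7(46) = 476.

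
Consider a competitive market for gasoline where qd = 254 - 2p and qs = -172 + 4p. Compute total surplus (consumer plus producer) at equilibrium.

Equilibrium: 254 - 2p = -172 + 4p gives p* = 71, q* = 112.
Demand choke price: p = 127; supply starts at p = 43.
CS = ½(127 − 71)(112) = 3136; PS = ½(71 − 43)(112) = 1568.

Total surplus = 4704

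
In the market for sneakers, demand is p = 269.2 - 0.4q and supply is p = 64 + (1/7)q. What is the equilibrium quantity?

Set the two price expressions equal: 269.2 - 0.4q = 64 + (1/7)q.
205.2 = (19/35)q, so q* = 378.
p* = 269.2 − (0.4)(378) = 118.

q* = 378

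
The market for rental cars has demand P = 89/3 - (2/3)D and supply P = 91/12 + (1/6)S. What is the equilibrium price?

Set the two price expressions equal: 89/3 - (2/3)Q = 91/12 + (1/6)Q.
265/12 = (5/6)Q, so Q* = 26.5.
P* = 89/3 − (2/3)(26.5) = 12.

P* = 12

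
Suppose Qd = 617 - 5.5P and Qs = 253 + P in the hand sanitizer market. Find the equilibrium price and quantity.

Set Qd = Qs: 617 - 5.5P = 253 + P.
364 = 6.5P, so P* = 56.
Q* = 617 − 5.5(56) = 309.

P* = 56, Q* = 309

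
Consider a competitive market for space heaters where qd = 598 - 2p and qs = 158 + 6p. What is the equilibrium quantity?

q* = 488

Set qd = qs: 598 - 2p = 158 + 6p.
440 = 8p, so p* = 55.
q* = 598 − 2(55) = 488.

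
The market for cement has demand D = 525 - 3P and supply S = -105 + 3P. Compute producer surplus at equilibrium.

Producer surplus = 7350

Equilibrium: 525 - 3P = -105 + 3P gives P* = 105, Q* = 210.
Supply starts at P = 35 (where S = 0).
PS = ½(105 − 35)(210) = 7350.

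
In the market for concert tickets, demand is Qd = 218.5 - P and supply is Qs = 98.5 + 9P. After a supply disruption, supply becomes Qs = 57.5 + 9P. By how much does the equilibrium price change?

Original equilibrium: P* = 12, Q* = 206.5.
New equilibrium: 218.5 - P = 57.5 + 9P, so 161 = 10P and P' = 16.1; Q' = 218.5 − 1(16.1) = 202.4.
Change in price: 16.1 − 12 = 4.1.

ΔP = 4.1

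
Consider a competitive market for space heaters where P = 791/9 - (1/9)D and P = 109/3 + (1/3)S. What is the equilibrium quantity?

Set the two price expressions equal: 791/9 - (1/9)Q = 109/3 + (1/3)Q.
464/9 = (4/9)Q, so Q* = 116.
P* = 791/9 − (1/9)(116) = 75.

Q* = 116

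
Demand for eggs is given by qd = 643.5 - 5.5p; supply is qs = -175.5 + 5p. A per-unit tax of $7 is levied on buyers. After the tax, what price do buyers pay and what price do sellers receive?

Buyers pay 244/3, sellers receive 223/3

Pre-tax equilibrium: p* = 78, q* = 214.5.
Tax on buyers shifts demand to qd = 643.5 − 5.5(p + 7) = 605 - 5.5p.
605 - 5.5p = -175.5 + 5p gives seller price ps = 223/3; buyers pay pb = 223/3 + 7 = 244/3.
New quantity: q = 643.5 − 5.5(244/3) = 1177/6.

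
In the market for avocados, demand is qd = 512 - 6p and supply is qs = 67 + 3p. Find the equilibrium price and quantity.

p* = 445/9, q* = 646/3

Set qd = qs: 512 - 6p = 67 + 3p.
445 = 9p, so p* = 445/9.
q* = 512 − 6(445/9) = 646/3.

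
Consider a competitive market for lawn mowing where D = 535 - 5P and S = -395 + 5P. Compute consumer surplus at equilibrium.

Equilibrium: 535 - 5P = -395 + 5P gives P* = 93, Q* = 70.
Demand choke price (D = 0): P = 107.
CS = ½(107 − 93)(70) = 490.

Consumer surplus = 490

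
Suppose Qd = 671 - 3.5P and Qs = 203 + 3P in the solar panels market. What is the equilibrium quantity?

Q* = 419

Set Qd = Qs: 671 - 3.5P = 203 + 3P.
468 = 6.5P, so P* = 72.
Q* = 671 − 3.5(72) = 419.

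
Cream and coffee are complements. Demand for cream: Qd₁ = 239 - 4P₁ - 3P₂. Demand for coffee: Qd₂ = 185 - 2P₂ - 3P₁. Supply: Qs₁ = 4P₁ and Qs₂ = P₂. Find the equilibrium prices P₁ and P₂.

Market 1: 239 - 4P₁ - 3P₂ = 4P₁ → 8P₁ + 3P₂ = 239.
Market 2: 3P₂ + 3P₁ = 185.
Eliminating P₂: 3×(1) − 3×(2) gives 15P₁ = 162, so P₁ = 10.8.
Back-substitute into (2): P₂ = (185 − 3×10.8) / 3 = 763/15.

P₁ = 10.8, P₂ = 763/15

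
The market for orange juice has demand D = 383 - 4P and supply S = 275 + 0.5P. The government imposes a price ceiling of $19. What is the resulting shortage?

Shortage = 22.5

Equilibrium price would be P* = 24, so the ceiling at 19 binds.
At P = 19: D = 383 − 4(19) = 307, S = 275 + 0.5(19) = 284.5.
Shortage = 307 − 284.5 = 22.5.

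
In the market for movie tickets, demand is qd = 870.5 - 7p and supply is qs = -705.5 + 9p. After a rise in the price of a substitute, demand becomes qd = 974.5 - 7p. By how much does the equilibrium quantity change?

Δq = 58.5

Original equilibrium: p* = 98.5, q* = 181.
New equilibrium: 974.5 - 7p = -705.5 + 9p, so 1680 = 16p and p' = 105; q' = 974.5 − 7(105) = 239.5.
Change in quantity: 239.5 − 181 = 58.5.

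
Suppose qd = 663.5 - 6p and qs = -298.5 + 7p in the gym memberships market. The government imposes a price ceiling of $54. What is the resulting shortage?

Shortage = 260

Equilibrium price would be p* = 74, so the ceiling at 54 binds.
At p = 54: qd = 663.5 − 6(54) = 339.5, qs = -298.5 + 7(54) = 79.5.
Shortage = 339.5 − 79.5 = 260.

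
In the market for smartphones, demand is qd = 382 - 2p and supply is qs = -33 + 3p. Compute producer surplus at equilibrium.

Producer surplus = 7776

Equilibrium: 382 - 2p = -33 + 3p gives p* = 83, q* = 216.
Supply starts at p = 11 (where qs = 0).
PS = ½(83 − 11)(216) = 7776.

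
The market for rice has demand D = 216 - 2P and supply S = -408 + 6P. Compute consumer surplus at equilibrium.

Consumer surplus = 900

Equilibrium: 216 - 2P = -408 + 6P gives P* = 78, Q* = 60.
Demand choke price (D = 0): P = 108.
CS = ½(108 − 78)(60) = 900.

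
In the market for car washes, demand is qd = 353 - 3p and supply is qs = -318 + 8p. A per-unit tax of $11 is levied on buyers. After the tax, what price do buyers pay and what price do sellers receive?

Buyers pay $69, sellers receive $58

Pre-tax equilibrium: p* = 61, q* = 170.
Tax on buyers shifts demand to qd = 353 − 3(p + 11) = 320 - 3p.
320 - 3p = -318 + 8p gives seller price ps = 58; buyers pay pb = 58 + 11 = 69.
New quantity: q = 353 − 3(69) = 146.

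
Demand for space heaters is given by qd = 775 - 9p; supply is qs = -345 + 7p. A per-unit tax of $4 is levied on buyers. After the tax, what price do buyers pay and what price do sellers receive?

Buyers pay $71.75, sellers receive $67.75

Pre-tax equilibrium: p* = 70, q* = 145.
Tax on buyers shifts demand to qd = 775 − 9(p + 4) = 739 - 9p.
739 - 9p = -345 + 7p gives seller price ps = 67.75; buyers pay pb = 67.75 + 4 = 71.75.
New quantity: q = 775 − 9(71.75) = 129.25.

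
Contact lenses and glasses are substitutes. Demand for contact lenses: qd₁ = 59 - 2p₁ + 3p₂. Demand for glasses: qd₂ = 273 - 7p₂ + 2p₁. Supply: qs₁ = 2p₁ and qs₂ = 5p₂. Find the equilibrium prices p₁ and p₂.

Market 1: 59 - 2p₁ + 3p₂ = 2p₁ → 4p₁ - 3p₂ = 59.
Market 2: 12p₂ - 2p₁ = 273.
Eliminating p₂: 12×(1) + 3×(2) gives 42p₁ = 1527, so p₁ = 509/14.
Back-substitute into (2): p₂ = (273 + 2×509/14) / 12 = 605/21.

p₁ = 509/14, p₂ = 605/21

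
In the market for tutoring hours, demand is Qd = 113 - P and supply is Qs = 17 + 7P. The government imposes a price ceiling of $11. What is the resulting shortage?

Shortage = 8

Equilibrium price would be P* = 12, so the ceiling at 11 binds.
At P = 11: Qd = 113 − 1(11) = 102, Qs = 17 + 7(11) = 94.
Shortage = 102 − 94 = 8.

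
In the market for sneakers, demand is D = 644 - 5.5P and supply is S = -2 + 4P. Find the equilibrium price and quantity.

Set D = S: 644 - 5.5P = -2 + 4P.
646 = 9.5P, so P* = 68.
Q* = 644 − 5.5(68) = 270.

P* = 68, Q* = 270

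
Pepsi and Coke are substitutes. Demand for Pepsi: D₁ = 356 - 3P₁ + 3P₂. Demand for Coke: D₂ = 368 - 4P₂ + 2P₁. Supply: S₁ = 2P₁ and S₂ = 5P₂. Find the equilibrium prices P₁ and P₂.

P₁ = 1436/13, P₂ = 2552/39

Market 1: 356 - 3P₁ + 3P₂ = 2P₁ → 5P₁ - 3P₂ = 356.
Market 2: 9P₂ - 2P₁ = 368.
Eliminating P₂: 9×(1) + 3×(2) gives 39P₁ = 4308, so P₁ = 1436/13.
Back-substitute into (2): P₂ = (368 + 2×1436/13) / 9 = 2552/39.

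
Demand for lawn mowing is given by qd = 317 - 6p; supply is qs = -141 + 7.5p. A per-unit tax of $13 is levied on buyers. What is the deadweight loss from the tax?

Pre-tax equilibrium: p* = 916/27, q* = 1021/9.
Tax on buyers shifts demand to qd = 317 − 6(p + 13) = 239 - 6p.
239 - 6p = -141 + 7.5p gives seller price ps = 760/27; buyers pay pb = 760/27 + 13 = 1111/27.
New quantity: q = 317 − 6(1111/27) = 631/9.
DWL = ½ × 13 × (1021/9 − 631/9) = 845/3.

Deadweight loss = 845/3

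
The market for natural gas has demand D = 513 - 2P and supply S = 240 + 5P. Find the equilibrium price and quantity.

Set D = S: 513 - 2P = 240 + 5P.
273 = 7P, so P* = 39.
Q* = 513 − 2(39) = 435.

P* = 39, Q* = 435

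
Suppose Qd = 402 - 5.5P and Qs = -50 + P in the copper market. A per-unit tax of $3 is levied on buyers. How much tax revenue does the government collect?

Tax revenue = 51

Pre-tax equilibrium: P* = 904/13, Q* = 254/13.
Tax on buyers shifts demand to Qd = 402 − 5.5(P + 3) = 385.5 - 5.5P.
385.5 - 5.5P = -50 + P gives seller price Ps = 67; buyers pay Pb = 67 + 3 = 70.
New quantity: Q = 402 − 5.5(70) = 17.
Revenue = 3 × 17 = 51.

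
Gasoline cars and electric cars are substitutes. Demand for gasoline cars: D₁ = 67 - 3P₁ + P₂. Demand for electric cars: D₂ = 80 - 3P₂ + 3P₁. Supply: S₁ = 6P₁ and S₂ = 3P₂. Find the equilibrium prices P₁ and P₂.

P₁ = 482/51, P₂ = 307/17

Market 1: 67 - 3P₁ + P₂ = 6P₁ → 9P₁ - P₂ = 67.
Market 2: 6P₂ - 3P₁ = 80.
Eliminating P₂: 6×(1) + 1×(2) gives 51P₁ = 482, so P₁ = 482/51.
Back-substitute into (2): P₂ = (80 + 3×482/51) / 6 = 307/17.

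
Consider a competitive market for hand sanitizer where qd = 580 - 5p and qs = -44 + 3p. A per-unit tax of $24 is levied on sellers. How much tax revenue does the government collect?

Tax revenue = 3480

Pre-tax equilibrium: p* = 78, q* = 190.
Tax on sellers shifts supply to qs = -44 + 3(p − 24) = -116 + 3p.
580 - 5p = -116 + 3p gives buyer price pb = 87; sellers receive ps = 87 − 24 = 63.
New quantity: q = 580 − 5(87) = 145.
Revenue = 24 × 145 = 3480.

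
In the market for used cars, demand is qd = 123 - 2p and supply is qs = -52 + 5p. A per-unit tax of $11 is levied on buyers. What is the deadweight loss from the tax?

Pre-tax equilibrium: p* = 25, q* = 73.
Tax on buyers shifts demand to qd = 123 − 2(p + 11) = 101 - 2p.
101 - 2p = -52 + 5p gives seller price ps = 153/7; buyers pay pb = 153/7 + 11 = 230/7.
New quantity: q = 123 − 2(230/7) = 401/7.
DWL = ½ × 11 × (73 − 401/7) = 605/7.

Deadweight loss = 605/7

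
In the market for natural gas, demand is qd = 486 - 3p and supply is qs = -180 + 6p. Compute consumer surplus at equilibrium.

Equilibrium: 486 - 3p = -180 + 6p gives p* = 74, q* = 264.
Demand choke price (qd = 0): p = 162.
CS = ½(162 − 74)(264) = 11616.

Consumer surplus = 11616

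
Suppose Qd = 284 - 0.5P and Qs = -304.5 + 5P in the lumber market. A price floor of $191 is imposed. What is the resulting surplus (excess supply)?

Surplus = 462

Equilibrium price would be P* = 107, so the floor at 191 binds.
At P = 191: Qd = 188.5, Qs = 650.5.
Surplus = 650.5 − 188.5 = 462.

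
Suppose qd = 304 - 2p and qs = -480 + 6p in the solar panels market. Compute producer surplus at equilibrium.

Equilibrium: 304 - 2p = -480 + 6p gives p* = 98, q* = 108.
Supply starts at p = 80 (where qs = 0).
PS = ½(98 − 80)(108) = 972.

Producer surplus = 972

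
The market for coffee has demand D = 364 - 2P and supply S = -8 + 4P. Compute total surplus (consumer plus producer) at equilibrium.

Equilibrium: 364 - 2P = -8 + 4P gives P* = 62, Q* = 240.
Demand choke price: P = 182; supply starts at P = 2.
CS = ½(182 − 62)(240) = 14400; PS = ½(62 − 2)(240) = 7200.

Total surplus = 21600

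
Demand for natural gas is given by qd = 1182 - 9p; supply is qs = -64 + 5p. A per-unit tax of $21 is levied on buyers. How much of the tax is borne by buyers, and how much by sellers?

Buyers bear $7.5, sellers bear $13.5

Pre-tax equilibrium: p* = 89, q* = 381.
Tax on buyers shifts demand to qd = 1182 − 9(p + 21) = 993 - 9p.
993 - 9p = -64 + 5p gives seller price ps = 75.5; buyers pay pb = 75.5 + 21 = 96.5.
New quantity: q = 1182 − 9(96.5) = 313.5.
Buyer burden = 96.5 − 89 = 7.5; seller burden = 89 − 75.5 = 13.5.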